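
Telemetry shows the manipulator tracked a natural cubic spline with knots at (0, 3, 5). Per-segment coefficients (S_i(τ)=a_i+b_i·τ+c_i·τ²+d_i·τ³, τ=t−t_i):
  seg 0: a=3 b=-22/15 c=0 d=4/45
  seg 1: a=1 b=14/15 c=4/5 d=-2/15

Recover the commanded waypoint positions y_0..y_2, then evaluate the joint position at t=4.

y_0 = S_0(0) = a_0 = 3
y_1 = S_1(0) = a_1 = 1
y_2 = S_1(2) = 5
t_q=4 is in segment 1 (τ=1); S_1(τ)=13/5

y_0=3 y_1=1 y_2=5
S(4) = 13/5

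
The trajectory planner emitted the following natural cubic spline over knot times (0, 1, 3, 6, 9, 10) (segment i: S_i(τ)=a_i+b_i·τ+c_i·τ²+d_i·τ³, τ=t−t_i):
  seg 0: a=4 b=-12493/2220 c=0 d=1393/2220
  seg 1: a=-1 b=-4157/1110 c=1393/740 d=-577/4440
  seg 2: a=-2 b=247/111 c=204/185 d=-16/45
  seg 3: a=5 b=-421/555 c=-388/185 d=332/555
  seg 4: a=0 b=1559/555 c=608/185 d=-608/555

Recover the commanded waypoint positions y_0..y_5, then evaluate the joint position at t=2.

y_0=4 y_1=-1 y_2=-2 y_3=5 y_4=0 y_5=5
S(2) = -4429/1480

y_0 = S_0(0) = a_0 = 4
y_1 = S_1(0) = a_1 = -1
y_2 = S_2(0) = a_2 = -2
y_3 = S_3(0) = a_3 = 5
y_4 = S_4(0) = a_4 = 0
y_5 = S_4(1) = 5
t_q=2 is in segment 1 (τ=1); S_1(τ)=-4429/1480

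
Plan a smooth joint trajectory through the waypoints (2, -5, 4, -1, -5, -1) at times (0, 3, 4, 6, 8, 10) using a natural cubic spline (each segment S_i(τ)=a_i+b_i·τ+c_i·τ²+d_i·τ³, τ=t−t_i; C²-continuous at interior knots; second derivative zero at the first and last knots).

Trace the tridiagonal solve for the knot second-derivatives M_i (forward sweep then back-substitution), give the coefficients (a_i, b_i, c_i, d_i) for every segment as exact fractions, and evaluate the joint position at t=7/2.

Δ: Δ0=-7/3, Δ1=9, Δ2=-5/2, Δ3=-2, Δ4=2
row 1: diag=8, rhs=68; c'=1/8, d'=17/2
row 2: denom=6−1·1/8=47/8; d'=(-69−1·17/2)/(47/8)=-620/47
row 3: denom=8−2·16/47=344/47; d'=(3−2·-620/47)/(344/47)=1381/344
row 4: denom=8−2·47/172=641/86; d'=(24−2·1381/344)/(641/86)=2747/1282
back: M4=2747/1282
back: M3=1381/344−47/172·2747/1282=2198/641
back: M2=-620/47−16/47·2198/641=-9204/641
back: M1=17/2−1/8·-9204/641=6599/641
M: M0=0, M1=6599/641, M2=-9204/641, M3=2198/641, M4=2747/1282, M5=0
seg 0: a=2, c=M0/2=0, d=(M1−M0)/(6·3)=6599/11538, b=Δ0−h0·(2M0+M1)/6=-28771/3846
seg 1: a=-5, c=M1/2=6599/1282, d=(M2−M1)/(6·1)=-15803/3846, b=Δ1−h1·(2M1+M2)/6=15310/1923
seg 2: a=4, c=M2/2=-4602/641, d=(M3−M2)/(6·2)=5701/3846, b=Δ2−h2·(2M2+M3)/6=22805/3846
seg 3: a=-1, c=M3/2=1099/641, d=(M4−M3)/(6·2)=-1649/15384, b=Δ3−h3·(2M3+M4)/6=-19231/3846
seg 4: a=-5, c=M4/2=2747/2564, d=(M5−M4)/(6·2)=-2747/15384, b=Δ4−h4·(2M4+M5)/6=1099/1923
t_q=7/2 → seg 1, τ=1/2; S=-5+15310/1923·τ+6599/1282·τ²+-15803/3846·τ³=-2523/10256

  seg 0: a=2 b=-28771/3846 c=0 d=6599/11538
  seg 1: a=-5 b=15310/1923 c=6599/1282 d=-15803/3846
  seg 2: a=4 b=22805/3846 c=-4602/641 d=5701/3846
  seg 3: a=-1 b=-19231/3846 c=1099/641 d=-1649/15384
  seg 4: a=-5 b=1099/1923 c=2747/2564 d=-2747/15384
S(7/2) = -2523/10256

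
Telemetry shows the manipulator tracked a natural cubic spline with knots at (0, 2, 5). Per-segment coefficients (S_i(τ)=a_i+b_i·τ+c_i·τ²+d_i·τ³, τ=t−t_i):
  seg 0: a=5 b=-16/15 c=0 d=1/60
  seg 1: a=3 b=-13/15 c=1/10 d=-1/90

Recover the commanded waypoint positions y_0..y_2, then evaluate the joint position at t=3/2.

y_0 = S_0(0) = a_0 = 5
y_1 = S_1(0) = a_1 = 3
y_2 = S_1(3) = 1
t_q=3/2 is in segment 0 (τ=3/2); S_0(τ)=553/160

y_0=5 y_1=3 y_2=1
S(3/2) = 553/160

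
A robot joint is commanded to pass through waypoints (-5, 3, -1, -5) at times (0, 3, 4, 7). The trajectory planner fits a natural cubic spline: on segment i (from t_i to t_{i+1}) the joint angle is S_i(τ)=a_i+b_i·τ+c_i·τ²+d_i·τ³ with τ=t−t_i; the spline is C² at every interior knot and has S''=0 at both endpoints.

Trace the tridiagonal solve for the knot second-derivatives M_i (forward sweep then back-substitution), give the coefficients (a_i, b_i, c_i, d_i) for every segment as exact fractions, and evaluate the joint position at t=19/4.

Δ: Δ0=8/3, Δ1=-4, Δ2=-4/3
row 1: diag=8, rhs=-40; c'=1/8, d'=-5
row 2: denom=8−1·1/8=63/8; d'=(16−1·-5)/(63/8)=8/3
back: M2=8/3
back: M1=-5−1/8·8/3=-16/3
M: M0=0, M1=-16/3, M2=8/3, M3=0
seg 0: a=-5, c=M0/2=0, d=(M1−M0)/(6·3)=-8/27, b=Δ0−h0·(2M0+M1)/6=16/3
seg 1: a=3, c=M1/2=-8/3, d=(M2−M1)/(6·1)=4/3, b=Δ1−h1·(2M1+M2)/6=-8/3
seg 2: a=-1, c=M2/2=4/3, d=(M3−M2)/(6·3)=-4/27, b=Δ2−h2·(2M2+M3)/6=-4
t_q=19/4 → seg 2, τ=3/4; S=-1+-4·τ+4/3·τ²+-4/27·τ³=-53/16

  seg 0: a=-5 b=16/3 c=0 d=-8/27
  seg 1: a=3 b=-8/3 c=-8/3 d=4/3
  seg 2: a=-1 b=-4 c=4/3 d=-4/27
S(19/4) = -53/16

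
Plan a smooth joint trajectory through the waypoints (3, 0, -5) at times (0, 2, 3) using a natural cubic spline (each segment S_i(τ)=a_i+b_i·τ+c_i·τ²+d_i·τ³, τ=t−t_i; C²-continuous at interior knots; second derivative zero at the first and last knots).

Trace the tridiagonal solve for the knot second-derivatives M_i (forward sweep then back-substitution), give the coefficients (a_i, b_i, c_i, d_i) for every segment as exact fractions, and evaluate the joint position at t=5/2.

  seg 0: a=3 b=-1/3 c=0 d=-7/24
  seg 1: a=0 b=-23/6 c=-7/4 d=7/12
S(5/2) = -73/32

Δ: Δ0=-3/2, Δ1=-5
row 1: diag=6, rhs=-21; c'=1/6, d'=-7/2
back: M1=-7/2
M: M0=0, M1=-7/2, M2=0
seg 0: a=3, c=M0/2=0, d=(M1−M0)/(6·2)=-7/24, b=Δ0−h0·(2M0+M1)/6=-1/3
seg 1: a=0, c=M1/2=-7/4, d=(M2−M1)/(6·1)=7/12, b=Δ1−h1·(2M1+M2)/6=-23/6
t_q=5/2 → seg 1, τ=1/2; S=0+-23/6·τ+-7/4·τ²+7/12·τ³=-73/32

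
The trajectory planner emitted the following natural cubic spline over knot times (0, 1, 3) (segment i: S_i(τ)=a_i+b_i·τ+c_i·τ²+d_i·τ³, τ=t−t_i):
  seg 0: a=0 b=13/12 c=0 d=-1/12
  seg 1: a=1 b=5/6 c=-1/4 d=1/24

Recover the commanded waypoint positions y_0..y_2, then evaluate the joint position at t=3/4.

y_0=0 y_1=1 y_2=2
S(3/4) = 199/256

y_0 = S_0(0) = a_0 = 0
y_1 = S_1(0) = a_1 = 1
y_2 = S_1(2) = 2
t_q=3/4 is in segment 0 (τ=3/4); S_0(τ)=199/256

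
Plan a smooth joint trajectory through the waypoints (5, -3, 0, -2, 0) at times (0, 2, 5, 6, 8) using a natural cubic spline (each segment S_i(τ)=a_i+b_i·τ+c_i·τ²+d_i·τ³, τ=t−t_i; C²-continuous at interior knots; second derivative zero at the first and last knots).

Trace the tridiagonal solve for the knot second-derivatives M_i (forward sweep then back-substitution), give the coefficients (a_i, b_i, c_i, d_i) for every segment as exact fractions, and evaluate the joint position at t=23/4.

Δ: Δ0=-4, Δ1=1, Δ2=-2, Δ3=1
row 1: diag=10, rhs=30; c'=3/10, d'=3
row 2: denom=8−3·3/10=71/10; d'=(-18−3·3)/(71/10)=-270/71
row 3: denom=6−1·10/71=416/71; d'=(18−1·-270/71)/(416/71)=387/104
back: M3=387/104
back: M2=-270/71−10/71·387/104=-225/52
back: M1=3−3/10·-225/52=447/104
M: M0=0, M1=447/104, M2=-225/52, M3=387/104, M4=0
seg 0: a=5, c=M0/2=0, d=(M1−M0)/(6·2)=149/416, b=Δ0−h0·(2M0+M1)/6=-565/104
seg 1: a=-3, c=M1/2=447/208, d=(M2−M1)/(6·3)=-23/48, b=Δ1−h1·(2M1+M2)/6=-59/52
seg 2: a=0, c=M2/2=-225/104, d=(M3−M2)/(6·1)=279/208, b=Δ2−h2·(2M2+M3)/6=-245/208
seg 3: a=-2, c=M3/2=387/208, d=(M4−M3)/(6·2)=-129/416, b=Δ3−h3·(2M3+M4)/6=-77/52
t_q=23/4 → seg 2, τ=3/4; S=0+-245/208·τ+-225/104·τ²+279/208·τ³=-20427/13312

  seg 0: a=5 b=-565/104 c=0 d=149/416
  seg 1: a=-3 b=-59/52 c=447/208 d=-23/48
  seg 2: a=0 b=-245/208 c=-225/104 d=279/208
  seg 3: a=-2 b=-77/52 c=387/208 d=-129/416
S(23/4) = -20427/13312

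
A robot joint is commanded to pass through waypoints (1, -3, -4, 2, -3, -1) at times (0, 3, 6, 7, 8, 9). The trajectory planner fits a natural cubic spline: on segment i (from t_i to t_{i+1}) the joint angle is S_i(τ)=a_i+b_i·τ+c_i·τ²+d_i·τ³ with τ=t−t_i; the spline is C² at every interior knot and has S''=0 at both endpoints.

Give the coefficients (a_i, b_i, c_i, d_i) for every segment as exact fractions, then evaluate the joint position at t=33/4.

  seg 0: a=1 b=-710/1257 c=0 d=-322/3771
  seg 1: a=-3 b=-3608/1257 c=-322/419 d=2029/3771
  seg 2: a=-4 b=8857/1257 c=1707/419 d=-6436/1257
  seg 3: a=2 b=-209/1257 c=-4729/419 d=8111/1257
  seg 4: a=-3 b=-4250/1257 c=3382/419 d=-3382/1257
S(33/4) = -45357/13408

Δ: Δ0=-4/3, Δ1=-1/3, Δ2=6, Δ3=-5, Δ4=2
row 1: diag=12, rhs=6; c'=1/4, d'=1/2
row 2: denom=8−3·1/4=29/4; d'=(38−3·1/2)/(29/4)=146/29
row 3: denom=4−1·4/29=112/29; d'=(-66−1·146/29)/(112/29)=-515/28
row 4: denom=4−1·29/112=419/112; d'=(42−1·-515/28)/(419/112)=6764/419
back: M4=6764/419
back: M3=-515/28−29/112·6764/419=-9458/419
back: M2=146/29−4/29·-9458/419=3414/419
back: M1=1/2−1/4·3414/419=-644/419
M: M0=0, M1=-644/419, M2=3414/419, M3=-9458/419, M4=6764/419, M5=0
seg 0: a=1, c=M0/2=0, d=(M1−M0)/(6·3)=-322/3771, b=Δ0−h0·(2M0+M1)/6=-710/1257
seg 1: a=-3, c=M1/2=-322/419, d=(M2−M1)/(6·3)=2029/3771, b=Δ1−h1·(2M1+M2)/6=-3608/1257
seg 2: a=-4, c=M2/2=1707/419, d=(M3−M2)/(6·1)=-6436/1257, b=Δ2−h2·(2M2+M3)/6=8857/1257
seg 3: a=2, c=M3/2=-4729/419, d=(M4−M3)/(6·1)=8111/1257, b=Δ3−h3·(2M3+M4)/6=-209/1257
seg 4: a=-3, c=M4/2=3382/419, d=(M5−M4)/(6·1)=-3382/1257, b=Δ4−h4·(2M4+M5)/6=-4250/1257
t_q=33/4 → seg 4, τ=1/4; S=-3+-4250/1257·τ+3382/419·τ²+-3382/1257·τ³=-45357/13408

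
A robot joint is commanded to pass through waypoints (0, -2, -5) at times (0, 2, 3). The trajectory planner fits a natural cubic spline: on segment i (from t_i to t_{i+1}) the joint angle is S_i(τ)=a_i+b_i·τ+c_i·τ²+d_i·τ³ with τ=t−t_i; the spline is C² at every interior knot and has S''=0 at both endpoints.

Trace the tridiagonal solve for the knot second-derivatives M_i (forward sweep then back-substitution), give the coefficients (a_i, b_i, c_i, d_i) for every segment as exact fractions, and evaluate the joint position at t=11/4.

  seg 0: a=0 b=-1/3 c=0 d=-1/6
  seg 1: a=-2 b=-7/3 c=-1 d=1/3
S(11/4) = -267/64

Δ: Δ0=-1, Δ1=-3
row 1: diag=6, rhs=-12; c'=1/6, d'=-2
back: M1=-2
M: M0=0, M1=-2, M2=0
seg 0: a=0, c=M0/2=0, d=(M1−M0)/(6·2)=-1/6, b=Δ0−h0·(2M0+M1)/6=-1/3
seg 1: a=-2, c=M1/2=-1, d=(M2−M1)/(6·1)=1/3, b=Δ1−h1·(2M1+M2)/6=-7/3
t_q=11/4 → seg 1, τ=3/4; S=-2+-7/3·τ+-1·τ²+1/3·τ³=-267/64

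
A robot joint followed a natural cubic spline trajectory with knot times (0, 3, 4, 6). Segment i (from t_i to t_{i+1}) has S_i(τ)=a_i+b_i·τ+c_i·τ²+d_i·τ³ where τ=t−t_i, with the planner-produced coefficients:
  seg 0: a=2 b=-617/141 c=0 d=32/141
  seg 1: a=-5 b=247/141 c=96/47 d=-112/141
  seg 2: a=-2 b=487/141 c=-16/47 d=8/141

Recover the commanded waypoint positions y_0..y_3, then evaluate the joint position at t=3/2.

y_0 = S_0(0) = a_0 = 2
y_1 = S_1(0) = a_1 = -5
y_2 = S_2(0) = a_2 = -2
y_3 = S_2(2) = 4
t_q=3/2 is in segment 0 (τ=3/2); S_0(τ)=-357/94

y_0=2 y_1=-5 y_2=-2 y_3=4
S(3/2) = -357/94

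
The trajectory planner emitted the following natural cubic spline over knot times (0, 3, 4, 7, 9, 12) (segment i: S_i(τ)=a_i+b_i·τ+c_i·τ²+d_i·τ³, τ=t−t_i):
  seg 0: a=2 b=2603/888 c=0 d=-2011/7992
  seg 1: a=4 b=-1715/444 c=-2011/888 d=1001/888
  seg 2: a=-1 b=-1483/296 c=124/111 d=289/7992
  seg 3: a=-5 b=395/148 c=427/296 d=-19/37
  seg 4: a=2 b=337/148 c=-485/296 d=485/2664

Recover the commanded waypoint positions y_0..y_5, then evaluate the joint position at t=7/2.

y_0=2 y_1=4 y_2=-1 y_3=-5 y_4=2 y_5=-1
S(7/2) = 11675/7104

y_0 = S_0(0) = a_0 = 2
y_1 = S_1(0) = a_1 = 4
y_2 = S_2(0) = a_2 = -1
y_3 = S_3(0) = a_3 = -5
y_4 = S_4(0) = a_4 = 2
y_5 = S_4(3) = -1
t_q=7/2 is in segment 1 (τ=1/2); S_1(τ)=11675/7104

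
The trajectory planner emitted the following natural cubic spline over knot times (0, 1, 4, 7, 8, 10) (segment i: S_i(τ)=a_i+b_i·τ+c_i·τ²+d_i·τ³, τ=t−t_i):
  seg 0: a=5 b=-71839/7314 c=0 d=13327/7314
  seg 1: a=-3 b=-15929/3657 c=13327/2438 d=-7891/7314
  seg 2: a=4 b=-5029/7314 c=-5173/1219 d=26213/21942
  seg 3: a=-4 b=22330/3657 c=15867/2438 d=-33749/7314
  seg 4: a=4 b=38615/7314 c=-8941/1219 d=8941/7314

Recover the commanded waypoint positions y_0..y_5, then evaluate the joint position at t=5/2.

y_0=5 y_1=-3 y_2=4 y_3=-4 y_4=4 y_5=-5
S(5/2) = -17077/19504

y_0 = S_0(0) = a_0 = 5
y_1 = S_1(0) = a_1 = -3
y_2 = S_2(0) = a_2 = 4
y_3 = S_3(0) = a_3 = -4
y_4 = S_4(0) = a_4 = 4
y_5 = S_4(2) = -5
t_q=5/2 is in segment 1 (τ=3/2); S_1(τ)=-17077/19504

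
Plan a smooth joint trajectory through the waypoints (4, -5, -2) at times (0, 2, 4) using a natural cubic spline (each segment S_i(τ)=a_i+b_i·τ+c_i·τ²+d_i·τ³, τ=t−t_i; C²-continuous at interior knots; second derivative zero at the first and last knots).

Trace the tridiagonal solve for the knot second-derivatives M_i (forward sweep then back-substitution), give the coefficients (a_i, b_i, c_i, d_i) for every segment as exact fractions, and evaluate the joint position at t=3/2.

Δ: Δ0=-9/2, Δ1=3/2
row 1: diag=8, rhs=36; c'=1/4, d'=9/2
back: M1=9/2
M: M0=0, M1=9/2, M2=0
seg 0: a=4, c=M0/2=0, d=(M1−M0)/(6·2)=3/8, b=Δ0−h0·(2M0+M1)/6=-6
seg 1: a=-5, c=M1/2=9/4, d=(M2−M1)/(6·2)=-3/8, b=Δ1−h1·(2M1+M2)/6=-3/2
t_q=3/2 → seg 0, τ=3/2; S=4+-6·τ+0·τ²+3/8·τ³=-239/64

  seg 0: a=4 b=-6 c=0 d=3/8
  seg 1: a=-5 b=-3/2 c=9/4 d=-3/8
S(3/2) = -239/64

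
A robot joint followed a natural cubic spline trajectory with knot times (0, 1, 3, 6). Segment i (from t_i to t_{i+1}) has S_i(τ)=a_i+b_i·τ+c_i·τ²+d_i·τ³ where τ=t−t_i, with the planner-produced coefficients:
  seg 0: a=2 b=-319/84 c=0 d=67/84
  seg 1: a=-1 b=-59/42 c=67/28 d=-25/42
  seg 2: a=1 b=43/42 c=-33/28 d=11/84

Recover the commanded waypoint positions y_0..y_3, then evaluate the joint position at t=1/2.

y_0=2 y_1=-1 y_2=1 y_3=-3
S(1/2) = 45/224

y_0 = S_0(0) = a_0 = 2
y_1 = S_1(0) = a_1 = -1
y_2 = S_2(0) = a_2 = 1
y_3 = S_2(3) = -3
t_q=1/2 is in segment 0 (τ=1/2); S_0(τ)=45/224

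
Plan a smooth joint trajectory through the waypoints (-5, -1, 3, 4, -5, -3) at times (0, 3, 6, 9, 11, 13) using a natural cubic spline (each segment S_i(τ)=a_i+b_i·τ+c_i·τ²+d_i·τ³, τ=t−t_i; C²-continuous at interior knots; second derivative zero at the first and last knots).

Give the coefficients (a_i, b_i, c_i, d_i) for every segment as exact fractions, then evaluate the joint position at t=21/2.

Δ: Δ0=4/3, Δ1=4/3, Δ2=1/3, Δ3=-9/2, Δ4=1
row 1: diag=12, rhs=0; c'=1/4, d'=0
row 2: denom=12−3·1/4=45/4; d'=(-6−3·0)/(45/4)=-8/15
row 3: denom=10−3·4/15=46/5; d'=(-29−3·-8/15)/(46/5)=-137/46
row 4: denom=8−2·5/23=174/23; d'=(33−2·-137/46)/(174/23)=448/87
back: M4=448/87
back: M3=-137/46−5/23·448/87=-713/174
back: M2=-8/15−4/15·-713/174=146/261
back: M1=0−1/4·146/261=-73/522
M: M0=0, M1=-73/522, M2=146/261, M3=-713/174, M4=448/87, M5=0
seg 0: a=-5, c=M0/2=0, d=(M1−M0)/(6·3)=-73/9396, b=Δ0−h0·(2M0+M1)/6=1465/1044
seg 1: a=-1, c=M1/2=-73/1044, d=(M2−M1)/(6·3)=365/9396, b=Δ1−h1·(2M1+M2)/6=623/522
seg 2: a=3, c=M2/2=73/261, d=(M3−M2)/(6·3)=-2431/9396, b=Δ2−h2·(2M2+M3)/6=1903/1044
seg 3: a=4, c=M3/2=-713/348, d=(M4−M3)/(6·2)=1609/2088, b=Δ3−h3·(2M3+M4)/6=-1819/522
seg 4: a=-5, c=M4/2=224/87, d=(M5−M4)/(6·2)=-112/261, b=Δ4−h4·(2M4+M5)/6=-635/261
t_q=21/2 → seg 3, τ=3/2; S=4+-1819/522·τ+-713/348·τ²+1609/2088·τ³=-18019/5568

  seg 0: a=-5 b=1465/1044 c=0 d=-73/9396
  seg 1: a=-1 b=623/522 c=-73/1044 d=365/9396
  seg 2: a=3 b=1903/1044 c=73/261 d=-2431/9396
  seg 3: a=4 b=-1819/522 c=-713/348 d=1609/2088
  seg 4: a=-5 b=-635/261 c=224/87 d=-112/261
S(21/2) = -18019/5568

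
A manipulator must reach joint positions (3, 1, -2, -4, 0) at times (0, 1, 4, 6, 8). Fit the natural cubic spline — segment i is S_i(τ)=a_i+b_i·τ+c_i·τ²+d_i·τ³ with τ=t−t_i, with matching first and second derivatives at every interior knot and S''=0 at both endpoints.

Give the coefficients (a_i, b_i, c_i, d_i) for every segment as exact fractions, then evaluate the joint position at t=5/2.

Δ: Δ0=-2, Δ1=-1, Δ2=-1, Δ3=2
row 1: diag=8, rhs=6; c'=3/8, d'=3/4
row 2: denom=10−3·3/8=71/8; d'=(0−3·3/4)/(71/8)=-18/71
row 3: denom=8−2·16/71=536/71; d'=(18−2·-18/71)/(536/71)=657/268
back: M3=657/268
back: M2=-18/71−16/71·657/268=-54/67
back: M1=3/4−3/8·-54/67=141/134
M: M0=0, M1=141/134, M2=-54/67, M3=657/268, M4=0
seg 0: a=3, c=M0/2=0, d=(M1−M0)/(6·1)=47/268, b=Δ0−h0·(2M0+M1)/6=-583/268
seg 1: a=1, c=M1/2=141/268, d=(M2−M1)/(6·3)=-83/804, b=Δ1−h1·(2M1+M2)/6=-221/134
seg 2: a=-2, c=M2/2=-27/67, d=(M3−M2)/(6·2)=291/1072, b=Δ2−h2·(2M2+M3)/6=-343/268
seg 3: a=-4, c=M3/2=657/536, d=(M4−M3)/(6·2)=-219/1072, b=Δ3−h3·(2M3+M4)/6=49/134
t_q=5/2 → seg 1, τ=3/2; S=1+-221/134·τ+141/268·τ²+-83/804·τ³=-1369/2144

  seg 0: a=3 b=-583/268 c=0 d=47/268
  seg 1: a=1 b=-221/134 c=141/268 d=-83/804
  seg 2: a=-2 b=-343/268 c=-27/67 d=291/1072
  seg 3: a=-4 b=49/134 c=657/536 d=-219/1072
S(5/2) = -1369/2144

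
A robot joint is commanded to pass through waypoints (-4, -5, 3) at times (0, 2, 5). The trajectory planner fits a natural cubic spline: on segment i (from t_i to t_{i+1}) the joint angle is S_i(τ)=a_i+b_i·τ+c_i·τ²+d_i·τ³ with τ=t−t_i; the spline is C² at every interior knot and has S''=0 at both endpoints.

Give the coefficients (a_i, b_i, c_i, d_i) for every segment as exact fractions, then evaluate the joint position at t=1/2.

Δ: Δ0=-1/2, Δ1=8/3
row 1: diag=10, rhs=19; c'=3/10, d'=19/10
back: M1=19/10
M: M0=0, M1=19/10, M2=0
seg 0: a=-4, c=M0/2=0, d=(M1−M0)/(6·2)=19/120, b=Δ0−h0·(2M0+M1)/6=-17/15
seg 1: a=-5, c=M1/2=19/20, d=(M2−M1)/(6·3)=-19/180, b=Δ1−h1·(2M1+M2)/6=23/30
t_q=1/2 → seg 0, τ=1/2; S=-4+-17/15·τ+0·τ²+19/120·τ³=-291/64

  seg 0: a=-4 b=-17/15 c=0 d=19/120
  seg 1: a=-5 b=23/30 c=19/20 d=-19/180
S(1/2) = -291/64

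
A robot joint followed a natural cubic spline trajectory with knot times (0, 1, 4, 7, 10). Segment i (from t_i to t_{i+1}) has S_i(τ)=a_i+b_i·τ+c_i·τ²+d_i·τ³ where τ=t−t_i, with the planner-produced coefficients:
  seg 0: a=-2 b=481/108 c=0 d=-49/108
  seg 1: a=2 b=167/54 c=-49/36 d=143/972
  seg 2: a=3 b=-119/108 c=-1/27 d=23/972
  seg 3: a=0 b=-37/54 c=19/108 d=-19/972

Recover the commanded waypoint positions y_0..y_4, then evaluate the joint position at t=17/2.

y_0=-2 y_1=2 y_2=3 y_3=0 y_4=-1
S(17/2) = -67/96

y_0 = S_0(0) = a_0 = -2
y_1 = S_1(0) = a_1 = 2
y_2 = S_2(0) = a_2 = 3
y_3 = S_3(0) = a_3 = 0
y_4 = S_3(3) = -1
t_q=17/2 is in segment 3 (τ=3/2); S_3(τ)=-67/96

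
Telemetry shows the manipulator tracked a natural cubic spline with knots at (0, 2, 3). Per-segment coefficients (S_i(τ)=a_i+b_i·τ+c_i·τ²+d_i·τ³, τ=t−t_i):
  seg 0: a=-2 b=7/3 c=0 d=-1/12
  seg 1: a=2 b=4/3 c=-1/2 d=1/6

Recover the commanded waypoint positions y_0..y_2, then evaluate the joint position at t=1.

y_0=-2 y_1=2 y_2=3
S(1) = 1/4

y_0 = S_0(0) = a_0 = -2
y_1 = S_1(0) = a_1 = 2
y_2 = S_1(1) = 3
t_q=1 is in segment 0 (τ=1); S_0(τ)=1/4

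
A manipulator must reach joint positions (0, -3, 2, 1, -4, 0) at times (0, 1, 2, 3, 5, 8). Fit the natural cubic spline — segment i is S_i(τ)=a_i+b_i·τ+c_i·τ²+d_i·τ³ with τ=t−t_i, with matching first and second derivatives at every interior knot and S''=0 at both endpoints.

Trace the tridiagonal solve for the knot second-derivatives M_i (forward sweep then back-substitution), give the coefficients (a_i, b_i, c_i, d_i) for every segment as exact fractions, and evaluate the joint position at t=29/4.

  seg 0: a=0 b=-3319/600 c=0 d=1519/600
  seg 1: a=-3 b=619/300 c=1519/200 d=-559/120
  seg 2: a=2 b=1967/600 c=-319/50 d=1261/600
  seg 3: a=1 b=-953/300 c=-3/40 d=31/150
  seg 4: a=-4 b=-299/300 c=233/200 d=-233/1800
S(29/4) = -4657/2560

Δ: Δ0=-3, Δ1=5, Δ2=-1, Δ3=-5/2, Δ4=4/3
row 1: diag=4, rhs=48; c'=1/4, d'=12
row 2: denom=4−1·1/4=15/4; d'=(-36−1·12)/(15/4)=-64/5
row 3: denom=6−1·4/15=86/15; d'=(-9−1·-64/5)/(86/15)=57/86
row 4: denom=10−2·15/43=400/43; d'=(23−2·57/86)/(400/43)=233/100
back: M4=233/100
back: M3=57/86−15/43·233/100=-3/20
back: M2=-64/5−4/15·-3/20=-319/25
back: M1=12−1/4·-319/25=1519/100
M: M0=0, M1=1519/100, M2=-319/25, M3=-3/20, M4=233/100, M5=0
seg 0: a=0, c=M0/2=0, d=(M1−M0)/(6·1)=1519/600, b=Δ0−h0·(2M0+M1)/6=-3319/600
seg 1: a=-3, c=M1/2=1519/200, d=(M2−M1)/(6·1)=-559/120, b=Δ1−h1·(2M1+M2)/6=619/300
seg 2: a=2, c=M2/2=-319/50, d=(M3−M2)/(6·1)=1261/600, b=Δ2−h2·(2M2+M3)/6=1967/600
seg 3: a=1, c=M3/2=-3/40, d=(M4−M3)/(6·2)=31/150, b=Δ3−h3·(2M3+M4)/6=-953/300
seg 4: a=-4, c=M4/2=233/200, d=(M5−M4)/(6·3)=-233/1800, b=Δ4−h4·(2M4+M5)/6=-299/300
t_q=29/4 → seg 4, τ=9/4; S=-4+-299/300·τ+233/200·τ²+-233/1800·τ³=-4657/2560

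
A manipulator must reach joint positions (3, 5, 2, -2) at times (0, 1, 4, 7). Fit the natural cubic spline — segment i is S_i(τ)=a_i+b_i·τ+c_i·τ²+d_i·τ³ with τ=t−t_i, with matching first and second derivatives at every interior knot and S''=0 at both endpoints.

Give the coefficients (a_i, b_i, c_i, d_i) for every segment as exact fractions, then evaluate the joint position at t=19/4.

  seg 0: a=3 b=209/87 c=0 d=-35/87
  seg 1: a=5 b=104/87 c=-35/29 d=124/783
  seg 2: a=2 b=-154/87 c=19/87 d=-19/783
S(19/4) = 1457/1856

Δ: Δ0=2, Δ1=-1, Δ2=-4/3
row 1: diag=8, rhs=-18; c'=3/8, d'=-9/4
row 2: denom=12−3·3/8=87/8; d'=(-2−3·-9/4)/(87/8)=38/87
back: M2=38/87
back: M1=-9/4−3/8·38/87=-70/29
M: M0=0, M1=-70/29, M2=38/87, M3=0
seg 0: a=3, c=M0/2=0, d=(M1−M0)/(6·1)=-35/87, b=Δ0−h0·(2M0+M1)/6=209/87
seg 1: a=5, c=M1/2=-35/29, d=(M2−M1)/(6·3)=124/783, b=Δ1−h1·(2M1+M2)/6=104/87
seg 2: a=2, c=M2/2=19/87, d=(M3−M2)/(6·3)=-19/783, b=Δ2−h2·(2M2+M3)/6=-154/87
t_q=19/4 → seg 2, τ=3/4; S=2+-154/87·τ+19/87·τ²+-19/783·τ³=1457/1856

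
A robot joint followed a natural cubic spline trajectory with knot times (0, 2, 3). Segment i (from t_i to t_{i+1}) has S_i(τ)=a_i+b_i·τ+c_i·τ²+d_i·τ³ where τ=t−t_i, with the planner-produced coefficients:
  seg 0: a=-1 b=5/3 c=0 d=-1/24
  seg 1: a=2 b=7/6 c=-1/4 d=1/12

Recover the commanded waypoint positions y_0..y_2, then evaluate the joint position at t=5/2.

y_0=-1 y_1=2 y_2=3
S(5/2) = 81/32

y_0 = S_0(0) = a_0 = -1
y_1 = S_1(0) = a_1 = 2
y_2 = S_1(1) = 3
t_q=5/2 is in segment 1 (τ=1/2); S_1(τ)=81/32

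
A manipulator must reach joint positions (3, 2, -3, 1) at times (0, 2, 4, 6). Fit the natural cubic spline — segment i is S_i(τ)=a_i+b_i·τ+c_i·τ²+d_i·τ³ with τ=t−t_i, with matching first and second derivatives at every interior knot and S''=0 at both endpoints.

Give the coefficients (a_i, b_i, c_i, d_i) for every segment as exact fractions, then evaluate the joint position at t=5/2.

  seg 0: a=3 b=1/3 c=0 d=-5/24
  seg 1: a=2 b=-13/6 c=-5/4 d=13/24
  seg 2: a=-3 b=-2/3 c=2 d=-1/3
S(5/2) = 43/64

Δ: Δ0=-1/2, Δ1=-5/2, Δ2=2
row 1: diag=8, rhs=-12; c'=1/4, d'=-3/2
row 2: denom=8−2·1/4=15/2; d'=(27−2·-3/2)/(15/2)=4
back: M2=4
back: M1=-3/2−1/4·4=-5/2
M: M0=0, M1=-5/2, M2=4, M3=0
seg 0: a=3, c=M0/2=0, d=(M1−M0)/(6·2)=-5/24, b=Δ0−h0·(2M0+M1)/6=1/3
seg 1: a=2, c=M1/2=-5/4, d=(M2−M1)/(6·2)=13/24, b=Δ1−h1·(2M1+M2)/6=-13/6
seg 2: a=-3, c=M2/2=2, d=(M3−M2)/(6·2)=-1/3, b=Δ2−h2·(2M2+M3)/6=-2/3
t_q=5/2 → seg 1, τ=1/2; S=2+-13/6·τ+-5/4·τ²+13/24·τ³=43/64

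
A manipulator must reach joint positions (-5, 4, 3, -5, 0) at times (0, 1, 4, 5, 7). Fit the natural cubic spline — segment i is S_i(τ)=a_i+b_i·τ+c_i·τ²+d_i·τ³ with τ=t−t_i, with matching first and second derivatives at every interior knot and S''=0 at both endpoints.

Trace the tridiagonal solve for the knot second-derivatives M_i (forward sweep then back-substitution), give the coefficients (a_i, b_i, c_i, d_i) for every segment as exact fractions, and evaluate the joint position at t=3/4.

  seg 0: a=-5 b=19003/1932 c=0 d=-1615/1932
  seg 1: a=4 b=7079/966 c=-1615/644 d=-89/5796
  seg 2: a=3 b=-15713/1932 c=-426/161 d=767/276
  seg 3: a=-5 b=-4915/966 c=3665/644 d=-3665/3864
S(3/4) = 11919/5888

Δ: Δ0=9, Δ1=-1/3, Δ2=-8, Δ3=5/2
row 1: diag=8, rhs=-56; c'=3/8, d'=-7
row 2: denom=8−3·3/8=55/8; d'=(-46−3·-7)/(55/8)=-40/11
row 3: denom=6−1·8/55=322/55; d'=(63−1·-40/11)/(322/55)=3665/322
back: M3=3665/322
back: M2=-40/11−8/55·3665/322=-852/161
back: M1=-7−3/8·-852/161=-1615/322
M: M0=0, M1=-1615/322, M2=-852/161, M3=3665/322, M4=0
seg 0: a=-5, c=M0/2=0, d=(M1−M0)/(6·1)=-1615/1932, b=Δ0−h0·(2M0+M1)/6=19003/1932
seg 1: a=4, c=M1/2=-1615/644, d=(M2−M1)/(6·3)=-89/5796, b=Δ1−h1·(2M1+M2)/6=7079/966
seg 2: a=3, c=M2/2=-426/161, d=(M3−M2)/(6·1)=767/276, b=Δ2−h2·(2M2+M3)/6=-15713/1932
seg 3: a=-5, c=M3/2=3665/644, d=(M4−M3)/(6·2)=-3665/3864, b=Δ3−h3·(2M3+M4)/6=-4915/966
t_q=3/4 → seg 0, τ=3/4; S=-5+19003/1932·τ+0·τ²+-1615/1932·τ³=11919/5888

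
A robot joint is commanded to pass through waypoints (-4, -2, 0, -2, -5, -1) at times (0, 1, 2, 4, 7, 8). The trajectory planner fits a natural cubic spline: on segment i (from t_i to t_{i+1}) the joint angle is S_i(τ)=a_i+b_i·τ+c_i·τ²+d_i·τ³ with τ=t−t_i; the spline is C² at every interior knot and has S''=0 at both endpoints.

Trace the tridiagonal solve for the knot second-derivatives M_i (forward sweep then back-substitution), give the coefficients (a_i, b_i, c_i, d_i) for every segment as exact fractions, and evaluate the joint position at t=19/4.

Δ: Δ0=2, Δ1=2, Δ2=-1, Δ3=-1, Δ4=4
row 1: diag=4, rhs=0; c'=1/4, d'=0
row 2: denom=6−1·1/4=23/4; d'=(-18−1·0)/(23/4)=-72/23
row 3: denom=10−2·8/23=214/23; d'=(0−2·-72/23)/(214/23)=72/107
row 4: denom=8−3·69/214=1505/214; d'=(30−3·72/107)/(1505/214)=5988/1505
back: M4=5988/1505
back: M3=72/107−69/214·5988/1505=-918/1505
back: M2=-72/23−8/23·-918/1505=-4392/1505
back: M1=0−1/4·-4392/1505=1098/1505
M: M0=0, M1=1098/1505, M2=-4392/1505, M3=-918/1505, M4=5988/1505, M5=0
seg 0: a=-4, c=M0/2=0, d=(M1−M0)/(6·1)=183/1505, b=Δ0−h0·(2M0+M1)/6=2827/1505
seg 1: a=-2, c=M1/2=549/1505, d=(M2−M1)/(6·1)=-183/301, b=Δ1−h1·(2M1+M2)/6=3376/1505
seg 2: a=0, c=M2/2=-2196/1505, d=(M3−M2)/(6·2)=579/3010, b=Δ2−h2·(2M2+M3)/6=247/215
seg 3: a=-2, c=M3/2=-459/1505, d=(M4−M3)/(6·3)=1151/4515, b=Δ3−h3·(2M3+M4)/6=-3581/1505
seg 4: a=-5, c=M4/2=2994/1505, d=(M5−M4)/(6·1)=-998/1505, b=Δ4−h4·(2M4+M5)/6=4024/1505
t_q=19/4 → seg 3, τ=3/4; S=-2+-3581/1505·τ+-459/1505·τ²+1151/4515·τ³=-370693/96320

  seg 0: a=-4 b=2827/1505 c=0 d=183/1505
  seg 1: a=-2 b=3376/1505 c=549/1505 d=-183/301
  seg 2: a=0 b=247/215 c=-2196/1505 d=579/3010
  seg 3: a=-2 b=-3581/1505 c=-459/1505 d=1151/4515
  seg 4: a=-5 b=4024/1505 c=2994/1505 d=-998/1505
S(19/4) = -370693/96320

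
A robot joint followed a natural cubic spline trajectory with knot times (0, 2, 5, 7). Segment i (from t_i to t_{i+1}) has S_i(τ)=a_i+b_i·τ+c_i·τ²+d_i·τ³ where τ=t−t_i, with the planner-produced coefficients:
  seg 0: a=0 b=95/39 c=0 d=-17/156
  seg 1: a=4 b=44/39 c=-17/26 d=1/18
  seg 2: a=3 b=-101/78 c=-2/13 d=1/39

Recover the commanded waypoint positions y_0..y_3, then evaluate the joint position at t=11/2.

y_0=0 y_1=4 y_2=3 y_3=0
S(11/2) = 241/104

y_0 = S_0(0) = a_0 = 0
y_1 = S_1(0) = a_1 = 4
y_2 = S_2(0) = a_2 = 3
y_3 = S_2(2) = 0
t_q=11/2 is in segment 2 (τ=1/2); S_2(τ)=241/104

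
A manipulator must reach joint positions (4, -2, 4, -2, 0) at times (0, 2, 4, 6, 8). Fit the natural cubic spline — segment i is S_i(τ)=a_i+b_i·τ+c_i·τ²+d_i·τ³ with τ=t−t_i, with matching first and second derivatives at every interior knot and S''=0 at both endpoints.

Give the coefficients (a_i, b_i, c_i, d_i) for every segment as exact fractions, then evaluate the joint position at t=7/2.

Δ: Δ0=-3, Δ1=3, Δ2=-3, Δ3=1
row 1: diag=8, rhs=36; c'=1/4, d'=9/2
row 2: denom=8−2·1/4=15/2; d'=(-36−2·9/2)/(15/2)=-6
row 3: denom=8−2·4/15=112/15; d'=(24−2·-6)/(112/15)=135/28
back: M3=135/28
back: M2=-6−4/15·135/28=-51/7
back: M1=9/2−1/4·-51/7=177/28
M: M0=0, M1=177/28, M2=-51/7, M3=135/28, M4=0
seg 0: a=4, c=M0/2=0, d=(M1−M0)/(6·2)=59/112, b=Δ0−h0·(2M0+M1)/6=-143/28
seg 1: a=-2, c=M1/2=177/56, d=(M2−M1)/(6·2)=-127/112, b=Δ1−h1·(2M1+M2)/6=17/14
seg 2: a=4, c=M2/2=-51/14, d=(M3−M2)/(6·2)=113/112, b=Δ2−h2·(2M2+M3)/6=1/4
seg 3: a=-2, c=M3/2=135/56, d=(M4−M3)/(6·2)=-45/112, b=Δ3−h3·(2M3+M4)/6=-31/14
t_q=7/2 → seg 1, τ=3/2; S=-2+17/14·τ+177/56·τ²+-127/112·τ³=2783/896

  seg 0: a=4 b=-143/28 c=0 d=59/112
  seg 1: a=-2 b=17/14 c=177/56 d=-127/112
  seg 2: a=4 b=1/4 c=-51/14 d=113/112
  seg 3: a=-2 b=-31/14 c=135/56 d=-45/112
S(7/2) = 2783/896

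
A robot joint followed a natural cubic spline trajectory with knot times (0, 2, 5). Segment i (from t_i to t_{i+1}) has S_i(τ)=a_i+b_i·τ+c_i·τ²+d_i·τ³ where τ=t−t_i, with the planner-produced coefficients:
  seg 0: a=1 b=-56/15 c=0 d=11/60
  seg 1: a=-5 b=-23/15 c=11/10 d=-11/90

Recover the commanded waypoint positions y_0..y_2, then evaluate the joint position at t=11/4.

y_0 = S_0(0) = a_0 = 1
y_1 = S_1(0) = a_1 = -5
y_2 = S_1(3) = -3
t_q=11/4 is in segment 1 (τ=3/4); S_1(τ)=-3573/640

y_0=1 y_1=-5 y_2=-3
S(11/4) = -3573/640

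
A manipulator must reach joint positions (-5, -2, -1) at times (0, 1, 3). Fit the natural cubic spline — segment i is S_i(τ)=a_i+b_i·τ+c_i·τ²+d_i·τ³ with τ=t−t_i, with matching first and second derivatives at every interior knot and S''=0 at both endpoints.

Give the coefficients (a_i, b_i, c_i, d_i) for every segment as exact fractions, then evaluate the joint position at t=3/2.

Δ: Δ0=3, Δ1=1/2
row 1: diag=6, rhs=-15; c'=1/3, d'=-5/2
back: M1=-5/2
M: M0=0, M1=-5/2, M2=0
seg 0: a=-5, c=M0/2=0, d=(M1−M0)/(6·1)=-5/12, b=Δ0−h0·(2M0+M1)/6=41/12
seg 1: a=-2, c=M1/2=-5/4, d=(M2−M1)/(6·2)=5/24, b=Δ1−h1·(2M1+M2)/6=13/6
t_q=3/2 → seg 1, τ=1/2; S=-2+13/6·τ+-5/4·τ²+5/24·τ³=-77/64

  seg 0: a=-5 b=41/12 c=0 d=-5/12
  seg 1: a=-2 b=13/6 c=-5/4 d=5/24
S(3/2) = -77/64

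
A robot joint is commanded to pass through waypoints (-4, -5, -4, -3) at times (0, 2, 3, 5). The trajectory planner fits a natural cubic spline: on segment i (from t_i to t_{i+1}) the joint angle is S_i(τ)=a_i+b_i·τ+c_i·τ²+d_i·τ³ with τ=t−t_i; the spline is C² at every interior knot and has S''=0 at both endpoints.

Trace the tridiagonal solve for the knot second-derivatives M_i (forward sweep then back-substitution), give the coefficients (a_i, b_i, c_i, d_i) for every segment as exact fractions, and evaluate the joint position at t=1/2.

Δ: Δ0=-1/2, Δ1=1, Δ2=1/2
row 1: diag=6, rhs=9; c'=1/6, d'=3/2
row 2: denom=6−1·1/6=35/6; d'=(-3−1·3/2)/(35/6)=-27/35
back: M2=-27/35
back: M1=3/2−1/6·-27/35=57/35
M: M0=0, M1=57/35, M2=-27/35, M3=0
seg 0: a=-4, c=M0/2=0, d=(M1−M0)/(6·2)=19/140, b=Δ0−h0·(2M0+M1)/6=-73/70
seg 1: a=-5, c=M1/2=57/70, d=(M2−M1)/(6·1)=-2/5, b=Δ1−h1·(2M1+M2)/6=41/70
seg 2: a=-4, c=M2/2=-27/70, d=(M3−M2)/(6·2)=9/140, b=Δ2−h2·(2M2+M3)/6=71/70
t_q=1/2 → seg 0, τ=1/2; S=-4+-73/70·τ+0·τ²+19/140·τ³=-1009/224

  seg 0: a=-4 b=-73/70 c=0 d=19/140
  seg 1: a=-5 b=41/70 c=57/70 d=-2/5
  seg 2: a=-4 b=71/70 c=-27/70 d=9/140
S(1/2) = -1009/224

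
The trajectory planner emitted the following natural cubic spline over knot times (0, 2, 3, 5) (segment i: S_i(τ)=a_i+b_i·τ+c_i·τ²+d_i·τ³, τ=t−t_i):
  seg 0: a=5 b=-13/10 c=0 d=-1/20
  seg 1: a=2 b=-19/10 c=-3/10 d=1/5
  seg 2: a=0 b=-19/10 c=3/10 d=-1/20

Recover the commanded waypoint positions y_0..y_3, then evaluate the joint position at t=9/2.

y_0 = S_0(0) = a_0 = 5
y_1 = S_1(0) = a_1 = 2
y_2 = S_2(0) = a_2 = 0
y_3 = S_2(2) = -3
t_q=9/2 is in segment 2 (τ=3/2); S_2(τ)=-75/32

y_0=5 y_1=2 y_2=0 y_3=-3
S(9/2) = -75/32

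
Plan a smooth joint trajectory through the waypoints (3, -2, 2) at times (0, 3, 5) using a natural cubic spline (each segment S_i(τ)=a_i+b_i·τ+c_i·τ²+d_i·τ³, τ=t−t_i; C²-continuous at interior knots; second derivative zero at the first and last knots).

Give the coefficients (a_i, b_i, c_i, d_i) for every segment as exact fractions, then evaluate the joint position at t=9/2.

Δ: Δ0=-5/3, Δ1=2
row 1: diag=10, rhs=22; c'=1/5, d'=11/5
back: M1=11/5
M: M0=0, M1=11/5, M2=0
seg 0: a=3, c=M0/2=0, d=(M1−M0)/(6·3)=11/90, b=Δ0−h0·(2M0+M1)/6=-83/30
seg 1: a=-2, c=M1/2=11/10, d=(M2−M1)/(6·2)=-11/60, b=Δ1−h1·(2M1+M2)/6=8/15
t_q=9/2 → seg 1, τ=3/2; S=-2+8/15·τ+11/10·τ²+-11/60·τ³=21/32

  seg 0: a=3 b=-83/30 c=0 d=11/90
  seg 1: a=-2 b=8/15 c=11/10 d=-11/60
S(9/2) = 21/32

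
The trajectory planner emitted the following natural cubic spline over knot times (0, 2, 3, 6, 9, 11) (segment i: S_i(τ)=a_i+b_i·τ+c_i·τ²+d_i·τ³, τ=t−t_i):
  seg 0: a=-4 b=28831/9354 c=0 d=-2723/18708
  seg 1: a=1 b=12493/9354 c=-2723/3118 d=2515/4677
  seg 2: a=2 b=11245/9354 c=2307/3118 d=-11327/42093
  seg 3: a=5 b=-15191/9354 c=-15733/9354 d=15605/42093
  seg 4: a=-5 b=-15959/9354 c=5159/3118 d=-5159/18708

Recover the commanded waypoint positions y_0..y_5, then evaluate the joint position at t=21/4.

y_0=-4 y_1=1 y_2=2 y_3=5 y_4=-5 y_5=-4
S(21/4) = 537337/99776

y_0 = S_0(0) = a_0 = -4
y_1 = S_1(0) = a_1 = 1
y_2 = S_2(0) = a_2 = 2
y_3 = S_3(0) = a_3 = 5
y_4 = S_4(0) = a_4 = -5
y_5 = S_4(2) = -4
t_q=21/4 is in segment 2 (τ=9/4); S_2(τ)=537337/99776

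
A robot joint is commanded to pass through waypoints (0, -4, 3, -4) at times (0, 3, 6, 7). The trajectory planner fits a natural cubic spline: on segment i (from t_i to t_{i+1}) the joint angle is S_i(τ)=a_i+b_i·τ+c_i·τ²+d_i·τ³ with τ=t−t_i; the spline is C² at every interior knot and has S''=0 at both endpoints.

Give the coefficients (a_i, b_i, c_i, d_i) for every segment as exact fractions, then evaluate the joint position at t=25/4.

  seg 0: a=0 b=-96/29 c=0 d=172/783
  seg 1: a=-4 b=76/29 c=172/87 d=-541/783
  seg 2: a=3 b=-121/29 c=-123/29 d=41/29
S(25/4) = 3181/1856

Δ: Δ0=-4/3, Δ1=7/3, Δ2=-7
row 1: diag=12, rhs=22; c'=1/4, d'=11/6
row 2: denom=8−3·1/4=29/4; d'=(-56−3·11/6)/(29/4)=-246/29
back: M2=-246/29
back: M1=11/6−1/4·-246/29=344/87
M: M0=0, M1=344/87, M2=-246/29, M3=0
seg 0: a=0, c=M0/2=0, d=(M1−M0)/(6·3)=172/783, b=Δ0−h0·(2M0+M1)/6=-96/29
seg 1: a=-4, c=M1/2=172/87, d=(M2−M1)/(6·3)=-541/783, b=Δ1−h1·(2M1+M2)/6=76/29
seg 2: a=3, c=M2/2=-123/29, d=(M3−M2)/(6·1)=41/29, b=Δ2−h2·(2M2+M3)/6=-121/29
t_q=25/4 → seg 2, τ=1/4; S=3+-121/29·τ+-123/29·τ²+41/29·τ³=3181/1856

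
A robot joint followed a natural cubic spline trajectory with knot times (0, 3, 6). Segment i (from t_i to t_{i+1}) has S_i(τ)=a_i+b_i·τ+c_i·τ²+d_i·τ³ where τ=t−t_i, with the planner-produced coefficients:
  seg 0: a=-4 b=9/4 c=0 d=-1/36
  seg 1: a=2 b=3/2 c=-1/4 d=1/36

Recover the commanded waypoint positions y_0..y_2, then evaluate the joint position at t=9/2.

y_0 = S_0(0) = a_0 = -4
y_1 = S_1(0) = a_1 = 2
y_2 = S_1(3) = 5
t_q=9/2 is in segment 1 (τ=3/2); S_1(τ)=121/32

y_0=-4 y_1=2 y_2=5
S(9/2) = 121/32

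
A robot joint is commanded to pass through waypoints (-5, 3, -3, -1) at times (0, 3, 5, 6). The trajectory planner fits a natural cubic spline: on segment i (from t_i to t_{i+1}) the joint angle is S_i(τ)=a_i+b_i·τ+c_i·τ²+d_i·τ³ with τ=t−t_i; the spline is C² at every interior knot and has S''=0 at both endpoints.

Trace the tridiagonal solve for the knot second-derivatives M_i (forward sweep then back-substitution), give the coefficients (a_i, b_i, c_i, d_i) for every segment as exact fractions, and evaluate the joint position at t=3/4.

  seg 0: a=-5 b=211/42 c=0 d=-11/42
  seg 1: a=3 b=-43/21 c=-33/14 d=79/84
  seg 2: a=-3 b=-4/21 c=23/7 d=-23/21
S(3/4) = -1203/896

Δ: Δ0=8/3, Δ1=-3, Δ2=2
row 1: diag=10, rhs=-34; c'=1/5, d'=-17/5
row 2: denom=6−2·1/5=28/5; d'=(30−2·-17/5)/(28/5)=46/7
back: M2=46/7
back: M1=-17/5−1/5·46/7=-33/7
M: M0=0, M1=-33/7, M2=46/7, M3=0
seg 0: a=-5, c=M0/2=0, d=(M1−M0)/(6·3)=-11/42, b=Δ0−h0·(2M0+M1)/6=211/42
seg 1: a=3, c=M1/2=-33/14, d=(M2−M1)/(6·2)=79/84, b=Δ1−h1·(2M1+M2)/6=-43/21
seg 2: a=-3, c=M2/2=23/7, d=(M3−M2)/(6·1)=-23/21, b=Δ2−h2·(2M2+M3)/6=-4/21
t_q=3/4 → seg 0, τ=3/4; S=-5+211/42·τ+0·τ²+-11/42·τ³=-1203/896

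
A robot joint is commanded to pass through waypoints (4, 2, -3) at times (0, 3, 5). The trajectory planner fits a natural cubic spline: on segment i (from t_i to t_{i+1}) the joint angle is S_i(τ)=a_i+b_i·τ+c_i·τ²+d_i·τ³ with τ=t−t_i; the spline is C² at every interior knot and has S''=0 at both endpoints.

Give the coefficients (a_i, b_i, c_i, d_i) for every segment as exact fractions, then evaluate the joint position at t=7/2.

Δ: Δ0=-2/3, Δ1=-5/2
row 1: diag=10, rhs=-11; c'=1/5, d'=-11/10
back: M1=-11/10
M: M0=0, M1=-11/10, M2=0
seg 0: a=4, c=M0/2=0, d=(M1−M0)/(6·3)=-11/180, b=Δ0−h0·(2M0+M1)/6=-7/60
seg 1: a=2, c=M1/2=-11/20, d=(M2−M1)/(6·2)=11/120, b=Δ1−h1·(2M1+M2)/6=-53/30
t_q=7/2 → seg 1, τ=1/2; S=2+-53/30·τ+-11/20·τ²+11/120·τ³=317/320

  seg 0: a=4 b=-7/60 c=0 d=-11/180
  seg 1: a=2 b=-53/30 c=-11/20 d=11/120
S(7/2) = 317/320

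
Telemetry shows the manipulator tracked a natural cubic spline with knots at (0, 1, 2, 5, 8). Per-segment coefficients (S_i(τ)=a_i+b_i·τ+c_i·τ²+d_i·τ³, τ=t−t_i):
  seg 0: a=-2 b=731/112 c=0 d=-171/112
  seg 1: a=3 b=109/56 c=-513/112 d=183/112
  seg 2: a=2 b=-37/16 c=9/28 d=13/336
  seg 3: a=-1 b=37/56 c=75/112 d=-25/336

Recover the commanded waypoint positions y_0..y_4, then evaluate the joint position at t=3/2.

y_0=-2 y_1=3 y_2=2 y_3=-1 y_4=5
S(3/2) = 2717/896

y_0 = S_0(0) = a_0 = -2
y_1 = S_1(0) = a_1 = 3
y_2 = S_2(0) = a_2 = 2
y_3 = S_3(0) = a_3 = -1
y_4 = S_3(3) = 5
t_q=3/2 is in segment 1 (τ=1/2); S_1(τ)=2717/896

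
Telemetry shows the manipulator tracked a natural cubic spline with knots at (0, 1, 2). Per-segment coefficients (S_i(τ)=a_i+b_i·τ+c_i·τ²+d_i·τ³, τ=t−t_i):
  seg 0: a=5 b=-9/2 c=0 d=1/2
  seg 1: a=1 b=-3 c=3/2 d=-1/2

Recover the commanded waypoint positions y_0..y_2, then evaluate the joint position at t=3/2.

y_0=5 y_1=1 y_2=-1
S(3/2) = -3/16

y_0 = S_0(0) = a_0 = 5
y_1 = S_1(0) = a_1 = 1
y_2 = S_1(1) = -1
t_q=3/2 is in segment 1 (τ=1/2); S_1(τ)=-3/16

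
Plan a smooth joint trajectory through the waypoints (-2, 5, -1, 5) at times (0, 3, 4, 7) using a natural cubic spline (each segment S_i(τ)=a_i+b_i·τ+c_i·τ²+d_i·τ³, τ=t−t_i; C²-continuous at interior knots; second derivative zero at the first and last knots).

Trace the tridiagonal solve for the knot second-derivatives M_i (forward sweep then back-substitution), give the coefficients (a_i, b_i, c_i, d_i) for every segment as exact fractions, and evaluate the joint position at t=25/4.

  seg 0: a=-2 b=53/9 c=0 d=-32/81
  seg 1: a=5 b=-43/9 c=-32/9 d=7/3
  seg 2: a=-1 b=-44/9 c=31/9 d=-31/81
S(25/4) = 69/64

Δ: Δ0=7/3, Δ1=-6, Δ2=2
row 1: diag=8, rhs=-50; c'=1/8, d'=-25/4
row 2: denom=8−1·1/8=63/8; d'=(48−1·-25/4)/(63/8)=62/9
back: M2=62/9
back: M1=-25/4−1/8·62/9=-64/9
M: M0=0, M1=-64/9, M2=62/9, M3=0
seg 0: a=-2, c=M0/2=0, d=(M1−M0)/(6·3)=-32/81, b=Δ0−h0·(2M0+M1)/6=53/9
seg 1: a=5, c=M1/2=-32/9, d=(M2−M1)/(6·1)=7/3, b=Δ1−h1·(2M1+M2)/6=-43/9
seg 2: a=-1, c=M2/2=31/9, d=(M3−M2)/(6·3)=-31/81, b=Δ2−h2·(2M2+M3)/6=-44/9
t_q=25/4 → seg 2, τ=9/4; S=-1+-44/9·τ+31/9·τ²+-31/81·τ³=69/64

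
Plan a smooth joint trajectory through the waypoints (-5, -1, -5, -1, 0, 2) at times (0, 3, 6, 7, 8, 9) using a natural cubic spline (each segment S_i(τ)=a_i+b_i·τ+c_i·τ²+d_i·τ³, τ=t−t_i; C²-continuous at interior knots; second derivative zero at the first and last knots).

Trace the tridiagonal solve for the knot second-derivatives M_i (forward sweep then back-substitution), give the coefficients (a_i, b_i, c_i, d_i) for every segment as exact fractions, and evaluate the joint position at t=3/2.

  seg 0: a=-5 b=1147/419 c=0 d=-1765/11313
  seg 1: a=-1 b=-618/419 c=-1765/1257 d=5473/11313
  seg 2: a=-5 b=1325/419 c=1236/419 d=-885/419
  seg 3: a=-1 b=1142/419 c=-1419/419 d=696/419
  seg 4: a=0 b=392/419 c=669/419 d=-223/419
S(3/2) = -4761/3352

Δ: Δ0=4/3, Δ1=-4/3, Δ2=4, Δ3=1, Δ4=2
row 1: diag=12, rhs=-16; c'=1/4, d'=-4/3
row 2: denom=8−3·1/4=29/4; d'=(32−3·-4/3)/(29/4)=144/29
row 3: denom=4−1·4/29=112/29; d'=(-18−1·144/29)/(112/29)=-333/56
row 4: denom=4−1·29/112=419/112; d'=(6−1·-333/56)/(419/112)=1338/419
back: M4=1338/419
back: M3=-333/56−29/112·1338/419=-2838/419
back: M2=144/29−4/29·-2838/419=2472/419
back: M1=-4/3−1/4·2472/419=-3530/1257
M: M0=0, M1=-3530/1257, M2=2472/419, M3=-2838/419, M4=1338/419, M5=0
seg 0: a=-5, c=M0/2=0, d=(M1−M0)/(6·3)=-1765/11313, b=Δ0−h0·(2M0+M1)/6=1147/419
seg 1: a=-1, c=M1/2=-1765/1257, d=(M2−M1)/(6·3)=5473/11313, b=Δ1−h1·(2M1+M2)/6=-618/419
seg 2: a=-5, c=M2/2=1236/419, d=(M3−M2)/(6·1)=-885/419, b=Δ2−h2·(2M2+M3)/6=1325/419
seg 3: a=-1, c=M3/2=-1419/419, d=(M4−M3)/(6·1)=696/419, b=Δ3−h3·(2M3+M4)/6=1142/419
seg 4: a=0, c=M4/2=669/419, d=(M5−M4)/(6·1)=-223/419, b=Δ4−h4·(2M4+M5)/6=392/419
t_q=3/2 → seg 0, τ=3/2; S=-5+1147/419·τ+0·τ²+-1765/11313·τ³=-4761/3352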